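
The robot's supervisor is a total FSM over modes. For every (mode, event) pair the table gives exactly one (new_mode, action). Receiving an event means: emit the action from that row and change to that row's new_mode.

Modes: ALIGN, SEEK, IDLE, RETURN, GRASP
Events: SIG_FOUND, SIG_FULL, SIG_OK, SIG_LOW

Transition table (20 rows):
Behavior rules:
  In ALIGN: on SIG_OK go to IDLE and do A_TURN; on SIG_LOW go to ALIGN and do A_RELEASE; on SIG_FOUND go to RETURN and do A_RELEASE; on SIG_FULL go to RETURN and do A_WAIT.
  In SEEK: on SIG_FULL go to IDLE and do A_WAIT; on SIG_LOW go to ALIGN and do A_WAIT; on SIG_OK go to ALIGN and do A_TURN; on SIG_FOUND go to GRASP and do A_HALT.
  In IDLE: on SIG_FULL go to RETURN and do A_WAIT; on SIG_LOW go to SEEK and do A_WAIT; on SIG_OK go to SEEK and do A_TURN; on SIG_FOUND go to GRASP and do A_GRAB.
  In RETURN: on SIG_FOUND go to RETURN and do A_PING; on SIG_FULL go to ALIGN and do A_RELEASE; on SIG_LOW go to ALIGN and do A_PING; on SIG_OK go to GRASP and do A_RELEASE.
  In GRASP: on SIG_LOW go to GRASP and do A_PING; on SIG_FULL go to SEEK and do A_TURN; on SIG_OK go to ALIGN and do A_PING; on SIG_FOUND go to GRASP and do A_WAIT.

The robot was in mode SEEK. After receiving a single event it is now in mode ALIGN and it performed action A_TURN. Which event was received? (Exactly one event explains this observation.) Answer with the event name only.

try SIG_FOUND: (SEEK, SIG_FOUND) → (GRASP, A_HALT)
try SIG_FULL: (SEEK, SIG_FULL) → (IDLE, A_WAIT)
try SIG_OK: (SEEK, SIG_OK) → (ALIGN, A_TURN)  ← matches
try SIG_LOW: (SEEK, SIG_LOW) → (ALIGN, A_WAIT)

SIG_OK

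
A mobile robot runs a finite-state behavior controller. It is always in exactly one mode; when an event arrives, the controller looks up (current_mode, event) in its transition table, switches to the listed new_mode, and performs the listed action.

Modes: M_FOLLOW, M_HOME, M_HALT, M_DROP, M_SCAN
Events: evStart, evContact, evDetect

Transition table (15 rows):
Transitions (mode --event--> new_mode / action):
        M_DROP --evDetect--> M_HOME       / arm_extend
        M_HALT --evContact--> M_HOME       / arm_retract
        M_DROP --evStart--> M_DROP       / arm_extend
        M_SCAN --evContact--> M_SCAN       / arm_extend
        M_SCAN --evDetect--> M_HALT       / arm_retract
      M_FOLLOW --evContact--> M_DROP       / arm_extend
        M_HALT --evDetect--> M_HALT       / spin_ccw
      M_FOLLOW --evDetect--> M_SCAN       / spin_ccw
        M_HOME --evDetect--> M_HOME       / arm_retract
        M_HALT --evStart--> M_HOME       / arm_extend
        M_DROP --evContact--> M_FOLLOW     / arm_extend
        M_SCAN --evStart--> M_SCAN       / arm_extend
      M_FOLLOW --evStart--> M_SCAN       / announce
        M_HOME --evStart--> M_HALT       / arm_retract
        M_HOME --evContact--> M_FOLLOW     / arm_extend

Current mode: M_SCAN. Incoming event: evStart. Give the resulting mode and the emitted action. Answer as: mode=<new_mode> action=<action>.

current mode = M_SCAN; filter table to that mode:
  (M_SCAN, evContact) → (M_SCAN, arm_extend)
  (M_SCAN, evDetect) → (M_HALT, arm_retract)
  (M_SCAN, evStart) → (M_SCAN, arm_extend)  ← event matches
event = evStart selects (M_SCAN, arm_extend)

mode=M_SCAN action=arm_extend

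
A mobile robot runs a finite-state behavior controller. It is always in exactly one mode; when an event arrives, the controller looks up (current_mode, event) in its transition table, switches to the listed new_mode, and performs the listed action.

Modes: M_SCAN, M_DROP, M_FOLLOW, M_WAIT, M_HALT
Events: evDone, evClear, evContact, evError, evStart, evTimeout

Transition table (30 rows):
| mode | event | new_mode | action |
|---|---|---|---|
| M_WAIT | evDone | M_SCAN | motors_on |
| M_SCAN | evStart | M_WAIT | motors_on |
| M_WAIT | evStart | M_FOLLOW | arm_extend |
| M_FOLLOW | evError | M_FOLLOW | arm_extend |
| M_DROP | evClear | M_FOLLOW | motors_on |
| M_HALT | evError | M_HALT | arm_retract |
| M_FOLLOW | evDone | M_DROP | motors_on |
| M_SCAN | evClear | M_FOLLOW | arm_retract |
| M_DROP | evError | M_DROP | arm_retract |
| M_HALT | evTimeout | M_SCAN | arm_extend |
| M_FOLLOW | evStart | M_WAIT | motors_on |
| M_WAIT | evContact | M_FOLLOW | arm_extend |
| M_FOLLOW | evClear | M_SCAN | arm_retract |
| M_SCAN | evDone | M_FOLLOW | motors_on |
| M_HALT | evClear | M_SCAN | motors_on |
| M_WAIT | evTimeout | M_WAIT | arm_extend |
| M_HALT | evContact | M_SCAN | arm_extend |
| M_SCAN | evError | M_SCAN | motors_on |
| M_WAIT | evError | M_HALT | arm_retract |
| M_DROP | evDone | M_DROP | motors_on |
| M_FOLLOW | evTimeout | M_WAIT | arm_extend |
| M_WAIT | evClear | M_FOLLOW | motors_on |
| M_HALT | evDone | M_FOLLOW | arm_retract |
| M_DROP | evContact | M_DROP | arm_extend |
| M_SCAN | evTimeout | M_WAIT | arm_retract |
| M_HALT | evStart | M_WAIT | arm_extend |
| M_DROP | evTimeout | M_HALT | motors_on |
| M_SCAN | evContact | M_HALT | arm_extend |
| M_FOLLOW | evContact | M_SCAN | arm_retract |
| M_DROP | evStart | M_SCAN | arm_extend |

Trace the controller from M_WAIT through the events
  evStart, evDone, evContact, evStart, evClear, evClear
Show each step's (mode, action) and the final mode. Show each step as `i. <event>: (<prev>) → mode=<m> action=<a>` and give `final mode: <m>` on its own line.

final mode: M_SCAN

1. evStart: (M_WAIT) → mode=M_FOLLOW action=arm_extend
2. evDone: (M_FOLLOW) → mode=M_DROP action=motors_on
3. evContact: (M_DROP) → mode=M_DROP action=arm_extend
4. evStart: (M_DROP) → mode=M_SCAN action=arm_extend
5. evClear: (M_SCAN) → mode=M_FOLLOW action=arm_retract
6. evClear: (M_FOLLOW) → mode=M_SCAN action=arm_retract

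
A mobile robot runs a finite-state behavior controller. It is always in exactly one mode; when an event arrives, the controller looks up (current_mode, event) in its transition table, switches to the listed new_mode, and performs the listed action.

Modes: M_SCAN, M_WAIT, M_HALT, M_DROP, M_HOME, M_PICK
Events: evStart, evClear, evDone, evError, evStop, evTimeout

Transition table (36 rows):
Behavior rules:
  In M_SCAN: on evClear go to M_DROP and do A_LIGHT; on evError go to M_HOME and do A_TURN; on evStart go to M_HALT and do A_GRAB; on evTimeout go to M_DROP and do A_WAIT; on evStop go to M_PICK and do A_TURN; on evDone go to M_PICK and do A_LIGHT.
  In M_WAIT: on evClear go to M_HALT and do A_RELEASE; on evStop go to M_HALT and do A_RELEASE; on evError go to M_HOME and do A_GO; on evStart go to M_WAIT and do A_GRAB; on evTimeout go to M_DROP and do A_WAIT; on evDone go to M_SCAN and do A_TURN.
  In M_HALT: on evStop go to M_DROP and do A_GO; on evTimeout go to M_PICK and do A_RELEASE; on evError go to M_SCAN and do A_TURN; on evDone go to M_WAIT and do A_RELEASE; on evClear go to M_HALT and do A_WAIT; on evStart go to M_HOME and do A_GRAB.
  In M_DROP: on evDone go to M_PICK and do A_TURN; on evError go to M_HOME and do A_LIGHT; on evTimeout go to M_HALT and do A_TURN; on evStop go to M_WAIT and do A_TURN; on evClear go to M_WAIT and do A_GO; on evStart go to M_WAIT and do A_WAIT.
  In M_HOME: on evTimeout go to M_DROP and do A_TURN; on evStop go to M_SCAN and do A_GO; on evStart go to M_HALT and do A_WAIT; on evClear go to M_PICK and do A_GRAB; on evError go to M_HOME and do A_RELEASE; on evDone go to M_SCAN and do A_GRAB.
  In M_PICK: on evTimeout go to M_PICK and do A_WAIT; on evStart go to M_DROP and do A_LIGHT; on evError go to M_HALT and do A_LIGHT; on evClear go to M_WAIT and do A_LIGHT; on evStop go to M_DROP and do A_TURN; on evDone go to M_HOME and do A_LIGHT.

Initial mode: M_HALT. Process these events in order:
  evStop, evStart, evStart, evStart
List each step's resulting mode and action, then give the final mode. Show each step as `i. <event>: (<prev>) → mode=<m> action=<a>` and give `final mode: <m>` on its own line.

1. evStop: (M_HALT) → mode=M_DROP action=A_GO
2. evStart: (M_DROP) → mode=M_WAIT action=A_WAIT
3. evStart: (M_WAIT) → mode=M_WAIT action=A_GRAB
4. evStart: (M_WAIT) → mode=M_WAIT action=A_GRAB

final mode: M_WAIT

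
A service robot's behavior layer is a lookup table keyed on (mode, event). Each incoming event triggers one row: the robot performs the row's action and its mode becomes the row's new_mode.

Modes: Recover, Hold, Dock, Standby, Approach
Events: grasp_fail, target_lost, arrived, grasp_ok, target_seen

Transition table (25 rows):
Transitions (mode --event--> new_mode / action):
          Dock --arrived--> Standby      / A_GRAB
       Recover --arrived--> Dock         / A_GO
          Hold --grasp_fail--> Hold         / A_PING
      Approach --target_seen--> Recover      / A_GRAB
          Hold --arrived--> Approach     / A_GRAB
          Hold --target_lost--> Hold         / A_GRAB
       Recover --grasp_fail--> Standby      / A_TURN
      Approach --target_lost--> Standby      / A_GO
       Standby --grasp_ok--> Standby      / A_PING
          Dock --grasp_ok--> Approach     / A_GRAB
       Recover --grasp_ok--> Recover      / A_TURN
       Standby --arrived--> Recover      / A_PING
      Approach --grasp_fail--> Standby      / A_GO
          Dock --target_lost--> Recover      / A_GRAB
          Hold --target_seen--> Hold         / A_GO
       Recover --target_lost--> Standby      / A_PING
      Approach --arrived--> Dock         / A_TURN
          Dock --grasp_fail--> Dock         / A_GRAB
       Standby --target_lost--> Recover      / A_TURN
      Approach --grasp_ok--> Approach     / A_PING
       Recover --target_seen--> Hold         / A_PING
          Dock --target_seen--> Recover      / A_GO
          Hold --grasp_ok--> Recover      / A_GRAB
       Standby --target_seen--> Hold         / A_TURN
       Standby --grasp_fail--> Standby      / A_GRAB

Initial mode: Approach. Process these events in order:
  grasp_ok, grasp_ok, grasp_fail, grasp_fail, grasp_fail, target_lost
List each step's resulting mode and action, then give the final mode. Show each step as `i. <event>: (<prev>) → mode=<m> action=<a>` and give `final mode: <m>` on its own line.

final mode: Recover

1. grasp_ok: (Approach) → mode=Approach action=A_PING
2. grasp_ok: (Approach) → mode=Approach action=A_PING
3. grasp_fail: (Approach) → mode=Standby action=A_GO
4. grasp_fail: (Standby) → mode=Standby action=A_GRAB
5. grasp_fail: (Standby) → mode=Standby action=A_GRAB
6. target_lost: (Standby) → mode=Recover action=A_TURN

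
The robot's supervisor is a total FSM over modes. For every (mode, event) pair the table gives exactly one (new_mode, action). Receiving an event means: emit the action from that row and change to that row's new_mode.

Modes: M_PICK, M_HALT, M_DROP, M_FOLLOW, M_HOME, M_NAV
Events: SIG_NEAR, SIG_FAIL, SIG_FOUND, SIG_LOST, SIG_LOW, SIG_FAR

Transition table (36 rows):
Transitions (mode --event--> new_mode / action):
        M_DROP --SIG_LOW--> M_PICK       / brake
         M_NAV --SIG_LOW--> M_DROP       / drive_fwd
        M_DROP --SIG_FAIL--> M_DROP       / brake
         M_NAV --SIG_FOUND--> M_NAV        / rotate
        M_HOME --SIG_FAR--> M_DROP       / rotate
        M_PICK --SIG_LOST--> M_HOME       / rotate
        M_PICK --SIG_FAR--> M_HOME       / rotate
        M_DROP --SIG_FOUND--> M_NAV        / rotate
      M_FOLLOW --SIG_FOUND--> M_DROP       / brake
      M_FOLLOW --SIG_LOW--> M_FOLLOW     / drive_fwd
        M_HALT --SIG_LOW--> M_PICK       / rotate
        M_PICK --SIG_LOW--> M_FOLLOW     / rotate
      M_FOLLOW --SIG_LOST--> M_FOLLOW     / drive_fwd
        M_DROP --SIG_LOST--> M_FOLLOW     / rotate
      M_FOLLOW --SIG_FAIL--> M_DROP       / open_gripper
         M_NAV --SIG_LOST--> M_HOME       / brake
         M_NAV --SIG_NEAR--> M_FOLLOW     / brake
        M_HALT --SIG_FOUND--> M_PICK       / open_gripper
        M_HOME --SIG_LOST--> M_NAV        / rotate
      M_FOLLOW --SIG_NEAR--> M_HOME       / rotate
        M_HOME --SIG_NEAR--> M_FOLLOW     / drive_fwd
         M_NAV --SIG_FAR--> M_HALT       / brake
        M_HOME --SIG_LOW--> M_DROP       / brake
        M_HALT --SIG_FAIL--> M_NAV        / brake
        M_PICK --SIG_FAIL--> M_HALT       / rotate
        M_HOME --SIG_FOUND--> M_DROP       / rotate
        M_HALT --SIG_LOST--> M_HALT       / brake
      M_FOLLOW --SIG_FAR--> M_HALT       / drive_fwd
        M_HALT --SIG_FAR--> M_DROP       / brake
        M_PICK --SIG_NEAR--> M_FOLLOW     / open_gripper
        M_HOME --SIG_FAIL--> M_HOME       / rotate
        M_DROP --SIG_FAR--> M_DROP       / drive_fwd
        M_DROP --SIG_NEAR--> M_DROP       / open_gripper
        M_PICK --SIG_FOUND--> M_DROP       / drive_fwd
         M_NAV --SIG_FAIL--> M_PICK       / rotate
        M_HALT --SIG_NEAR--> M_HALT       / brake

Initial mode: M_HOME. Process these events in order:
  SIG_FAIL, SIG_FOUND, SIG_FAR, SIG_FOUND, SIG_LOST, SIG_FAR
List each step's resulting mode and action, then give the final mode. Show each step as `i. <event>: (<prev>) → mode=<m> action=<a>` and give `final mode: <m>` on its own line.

1. SIG_FAIL: (M_HOME) → mode=M_HOME action=rotate
2. SIG_FOUND: (M_HOME) → mode=M_DROP action=rotate
3. SIG_FAR: (M_DROP) → mode=M_DROP action=drive_fwd
4. SIG_FOUND: (M_DROP) → mode=M_NAV action=rotate
5. SIG_LOST: (M_NAV) → mode=M_HOME action=brake
6. SIG_FAR: (M_HOME) → mode=M_DROP action=rotate

final mode: M_DROP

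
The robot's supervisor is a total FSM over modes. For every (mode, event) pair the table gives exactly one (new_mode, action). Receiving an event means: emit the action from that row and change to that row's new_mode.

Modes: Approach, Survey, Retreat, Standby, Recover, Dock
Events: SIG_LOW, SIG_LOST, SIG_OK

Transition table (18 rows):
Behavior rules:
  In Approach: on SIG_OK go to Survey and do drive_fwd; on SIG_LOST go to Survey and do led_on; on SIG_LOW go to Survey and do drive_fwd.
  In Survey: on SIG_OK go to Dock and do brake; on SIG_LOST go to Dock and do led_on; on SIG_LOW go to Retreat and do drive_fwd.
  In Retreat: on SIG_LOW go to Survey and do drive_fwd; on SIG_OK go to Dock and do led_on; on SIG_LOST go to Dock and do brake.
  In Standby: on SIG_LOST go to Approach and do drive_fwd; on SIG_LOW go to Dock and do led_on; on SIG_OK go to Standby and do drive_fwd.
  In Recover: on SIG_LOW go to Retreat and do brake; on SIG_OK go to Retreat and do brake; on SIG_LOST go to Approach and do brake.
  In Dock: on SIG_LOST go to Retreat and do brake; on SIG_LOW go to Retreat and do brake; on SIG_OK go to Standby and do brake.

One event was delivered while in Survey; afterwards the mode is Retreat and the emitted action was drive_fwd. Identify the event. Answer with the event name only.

try SIG_LOW: (Survey, SIG_LOW) → (Retreat, drive_fwd)  ← matches
try SIG_LOST: (Survey, SIG_LOST) → (Dock, led_on)
try SIG_OK: (Survey, SIG_OK) → (Dock, brake)

SIG_LOW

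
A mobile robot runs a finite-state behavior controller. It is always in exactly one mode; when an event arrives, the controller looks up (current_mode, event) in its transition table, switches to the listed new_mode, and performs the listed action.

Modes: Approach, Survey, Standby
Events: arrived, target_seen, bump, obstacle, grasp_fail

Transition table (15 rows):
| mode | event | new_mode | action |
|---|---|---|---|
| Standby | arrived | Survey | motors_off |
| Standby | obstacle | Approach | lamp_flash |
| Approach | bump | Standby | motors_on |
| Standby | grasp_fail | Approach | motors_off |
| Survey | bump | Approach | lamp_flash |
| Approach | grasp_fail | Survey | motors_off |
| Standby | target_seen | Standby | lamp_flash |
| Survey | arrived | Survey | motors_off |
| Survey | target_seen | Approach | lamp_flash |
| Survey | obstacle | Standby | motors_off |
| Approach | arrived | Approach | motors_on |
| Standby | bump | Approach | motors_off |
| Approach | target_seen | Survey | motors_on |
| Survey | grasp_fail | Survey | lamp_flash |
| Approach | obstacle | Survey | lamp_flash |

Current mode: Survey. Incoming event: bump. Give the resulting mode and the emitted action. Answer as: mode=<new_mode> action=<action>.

current mode = Survey; filter table to that mode:
  (Survey, bump) → (Approach, lamp_flash)  ← event matches
  (Survey, arrived) → (Survey, motors_off)
  (Survey, target_seen) → (Approach, lamp_flash)
  (Survey, obstacle) → (Standby, motors_off)
  (Survey, grasp_fail) → (Survey, lamp_flash)
event = bump selects (Approach, lamp_flash)

mode=Approach action=lamp_flash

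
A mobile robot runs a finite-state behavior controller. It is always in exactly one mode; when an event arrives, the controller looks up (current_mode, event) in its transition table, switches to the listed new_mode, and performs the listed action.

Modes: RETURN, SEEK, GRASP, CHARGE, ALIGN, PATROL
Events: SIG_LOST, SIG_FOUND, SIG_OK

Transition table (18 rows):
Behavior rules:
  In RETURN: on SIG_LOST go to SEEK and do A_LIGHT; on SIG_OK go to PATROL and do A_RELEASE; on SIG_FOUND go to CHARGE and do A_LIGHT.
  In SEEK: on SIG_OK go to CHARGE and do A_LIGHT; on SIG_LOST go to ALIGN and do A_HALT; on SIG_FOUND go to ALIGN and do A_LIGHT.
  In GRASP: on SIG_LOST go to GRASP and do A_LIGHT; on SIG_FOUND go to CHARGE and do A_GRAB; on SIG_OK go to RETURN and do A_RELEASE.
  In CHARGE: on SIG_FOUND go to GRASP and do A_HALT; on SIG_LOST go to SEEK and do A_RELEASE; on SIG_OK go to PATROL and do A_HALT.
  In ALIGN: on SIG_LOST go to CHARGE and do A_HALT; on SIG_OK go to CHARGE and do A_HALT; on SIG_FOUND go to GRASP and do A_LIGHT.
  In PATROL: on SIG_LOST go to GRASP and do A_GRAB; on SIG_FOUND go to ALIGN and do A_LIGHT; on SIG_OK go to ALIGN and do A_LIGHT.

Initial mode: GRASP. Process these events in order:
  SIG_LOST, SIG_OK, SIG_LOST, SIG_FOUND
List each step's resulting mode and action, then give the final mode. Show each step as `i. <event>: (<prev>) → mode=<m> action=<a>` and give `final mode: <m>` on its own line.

1. SIG_LOST: (GRASP) → mode=GRASP action=A_LIGHT
2. SIG_OK: (GRASP) → mode=RETURN action=A_RELEASE
3. SIG_LOST: (RETURN) → mode=SEEK action=A_LIGHT
4. SIG_FOUND: (SEEK) → mode=ALIGN action=A_LIGHT

final mode: ALIGN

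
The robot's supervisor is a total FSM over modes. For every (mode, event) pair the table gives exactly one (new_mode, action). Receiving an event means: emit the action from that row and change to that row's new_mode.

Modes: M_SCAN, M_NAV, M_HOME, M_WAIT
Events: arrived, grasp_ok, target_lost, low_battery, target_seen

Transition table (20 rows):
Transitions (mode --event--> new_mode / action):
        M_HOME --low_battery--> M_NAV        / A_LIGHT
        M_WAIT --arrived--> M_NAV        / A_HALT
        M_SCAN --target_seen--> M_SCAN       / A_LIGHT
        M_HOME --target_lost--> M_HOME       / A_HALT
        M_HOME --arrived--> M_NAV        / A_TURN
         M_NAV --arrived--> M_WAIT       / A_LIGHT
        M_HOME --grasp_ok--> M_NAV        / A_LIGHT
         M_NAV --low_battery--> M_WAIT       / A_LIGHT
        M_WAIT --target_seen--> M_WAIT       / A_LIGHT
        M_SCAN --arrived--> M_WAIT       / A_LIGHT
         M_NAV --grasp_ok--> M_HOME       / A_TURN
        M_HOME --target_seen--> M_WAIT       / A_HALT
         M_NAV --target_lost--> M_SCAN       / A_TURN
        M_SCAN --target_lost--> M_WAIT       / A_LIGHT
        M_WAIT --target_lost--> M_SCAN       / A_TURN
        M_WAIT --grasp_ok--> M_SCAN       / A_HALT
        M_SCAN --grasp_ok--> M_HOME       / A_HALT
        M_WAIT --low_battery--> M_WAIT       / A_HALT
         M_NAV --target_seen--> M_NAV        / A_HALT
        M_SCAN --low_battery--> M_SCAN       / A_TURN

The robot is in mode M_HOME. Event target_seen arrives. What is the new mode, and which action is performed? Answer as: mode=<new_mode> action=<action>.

current mode = M_HOME; filter table to that mode:
  (M_HOME, low_battery) → (M_NAV, A_LIGHT)
  (M_HOME, target_lost) → (M_HOME, A_HALT)
  (M_HOME, arrived) → (M_NAV, A_TURN)
  (M_HOME, grasp_ok) → (M_NAV, A_LIGHT)
  (M_HOME, target_seen) → (M_WAIT, A_HALT)  ← event matches
event = target_seen selects (M_WAIT, A_HALT)

mode=M_WAIT action=A_HALT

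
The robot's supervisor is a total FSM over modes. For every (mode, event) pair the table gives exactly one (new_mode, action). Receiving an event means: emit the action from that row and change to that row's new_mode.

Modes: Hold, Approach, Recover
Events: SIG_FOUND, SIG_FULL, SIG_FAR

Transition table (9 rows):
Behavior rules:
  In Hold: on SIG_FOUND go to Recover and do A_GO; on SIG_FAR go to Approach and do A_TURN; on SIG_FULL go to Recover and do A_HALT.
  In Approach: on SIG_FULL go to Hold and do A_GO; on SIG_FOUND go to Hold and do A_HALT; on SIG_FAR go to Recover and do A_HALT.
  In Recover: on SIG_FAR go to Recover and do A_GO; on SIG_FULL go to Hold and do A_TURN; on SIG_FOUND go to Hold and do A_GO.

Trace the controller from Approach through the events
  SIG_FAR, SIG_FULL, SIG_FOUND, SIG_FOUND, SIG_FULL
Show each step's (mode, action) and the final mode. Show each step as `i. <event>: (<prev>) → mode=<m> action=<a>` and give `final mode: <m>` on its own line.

1. SIG_FAR: (Approach) → mode=Recover action=A_HALT
2. SIG_FULL: (Recover) → mode=Hold action=A_TURN
3. SIG_FOUND: (Hold) → mode=Recover action=A_GO
4. SIG_FOUND: (Recover) → mode=Hold action=A_GO
5. SIG_FULL: (Hold) → mode=Recover action=A_HALT

final mode: Recover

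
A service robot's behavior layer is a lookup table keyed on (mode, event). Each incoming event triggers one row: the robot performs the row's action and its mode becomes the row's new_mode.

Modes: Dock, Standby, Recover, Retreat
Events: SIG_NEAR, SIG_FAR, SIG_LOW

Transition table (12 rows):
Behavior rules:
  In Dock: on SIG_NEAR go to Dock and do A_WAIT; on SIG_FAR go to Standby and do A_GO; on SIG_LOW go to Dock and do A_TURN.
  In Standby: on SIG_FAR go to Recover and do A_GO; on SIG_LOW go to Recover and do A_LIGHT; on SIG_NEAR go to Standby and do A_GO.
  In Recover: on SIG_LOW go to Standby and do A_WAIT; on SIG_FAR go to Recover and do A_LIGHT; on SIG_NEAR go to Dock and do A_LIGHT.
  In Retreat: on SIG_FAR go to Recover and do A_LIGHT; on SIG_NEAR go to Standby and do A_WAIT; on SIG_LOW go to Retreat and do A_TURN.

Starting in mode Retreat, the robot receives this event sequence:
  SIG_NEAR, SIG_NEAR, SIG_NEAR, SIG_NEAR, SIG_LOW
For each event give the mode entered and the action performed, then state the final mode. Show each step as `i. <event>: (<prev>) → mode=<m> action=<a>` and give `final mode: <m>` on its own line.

final mode: Recover

1. SIG_NEAR: (Retreat) → mode=Standby action=A_WAIT
2. SIG_NEAR: (Standby) → mode=Standby action=A_GO
3. SIG_NEAR: (Standby) → mode=Standby action=A_GO
4. SIG_NEAR: (Standby) → mode=Standby action=A_GO
5. SIG_LOW: (Standby) → mode=Recover action=A_LIGHT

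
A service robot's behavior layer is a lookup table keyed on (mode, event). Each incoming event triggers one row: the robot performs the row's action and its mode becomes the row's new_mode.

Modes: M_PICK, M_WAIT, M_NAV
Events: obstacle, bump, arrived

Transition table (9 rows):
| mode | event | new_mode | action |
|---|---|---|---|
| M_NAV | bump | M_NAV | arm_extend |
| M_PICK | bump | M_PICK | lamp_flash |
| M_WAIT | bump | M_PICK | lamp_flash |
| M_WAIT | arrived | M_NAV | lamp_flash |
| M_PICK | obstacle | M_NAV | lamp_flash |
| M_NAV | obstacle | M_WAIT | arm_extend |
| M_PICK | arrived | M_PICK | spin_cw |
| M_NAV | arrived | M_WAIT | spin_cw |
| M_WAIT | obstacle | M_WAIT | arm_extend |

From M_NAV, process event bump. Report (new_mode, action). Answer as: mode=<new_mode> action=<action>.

mode=M_NAV action=arm_extend

current mode = M_NAV; filter table to that mode:
  (M_NAV, bump) → (M_NAV, arm_extend)  ← event matches
  (M_NAV, obstacle) → (M_WAIT, arm_extend)
  (M_NAV, arrived) → (M_WAIT, spin_cw)
event = bump selects (M_NAV, arm_extend)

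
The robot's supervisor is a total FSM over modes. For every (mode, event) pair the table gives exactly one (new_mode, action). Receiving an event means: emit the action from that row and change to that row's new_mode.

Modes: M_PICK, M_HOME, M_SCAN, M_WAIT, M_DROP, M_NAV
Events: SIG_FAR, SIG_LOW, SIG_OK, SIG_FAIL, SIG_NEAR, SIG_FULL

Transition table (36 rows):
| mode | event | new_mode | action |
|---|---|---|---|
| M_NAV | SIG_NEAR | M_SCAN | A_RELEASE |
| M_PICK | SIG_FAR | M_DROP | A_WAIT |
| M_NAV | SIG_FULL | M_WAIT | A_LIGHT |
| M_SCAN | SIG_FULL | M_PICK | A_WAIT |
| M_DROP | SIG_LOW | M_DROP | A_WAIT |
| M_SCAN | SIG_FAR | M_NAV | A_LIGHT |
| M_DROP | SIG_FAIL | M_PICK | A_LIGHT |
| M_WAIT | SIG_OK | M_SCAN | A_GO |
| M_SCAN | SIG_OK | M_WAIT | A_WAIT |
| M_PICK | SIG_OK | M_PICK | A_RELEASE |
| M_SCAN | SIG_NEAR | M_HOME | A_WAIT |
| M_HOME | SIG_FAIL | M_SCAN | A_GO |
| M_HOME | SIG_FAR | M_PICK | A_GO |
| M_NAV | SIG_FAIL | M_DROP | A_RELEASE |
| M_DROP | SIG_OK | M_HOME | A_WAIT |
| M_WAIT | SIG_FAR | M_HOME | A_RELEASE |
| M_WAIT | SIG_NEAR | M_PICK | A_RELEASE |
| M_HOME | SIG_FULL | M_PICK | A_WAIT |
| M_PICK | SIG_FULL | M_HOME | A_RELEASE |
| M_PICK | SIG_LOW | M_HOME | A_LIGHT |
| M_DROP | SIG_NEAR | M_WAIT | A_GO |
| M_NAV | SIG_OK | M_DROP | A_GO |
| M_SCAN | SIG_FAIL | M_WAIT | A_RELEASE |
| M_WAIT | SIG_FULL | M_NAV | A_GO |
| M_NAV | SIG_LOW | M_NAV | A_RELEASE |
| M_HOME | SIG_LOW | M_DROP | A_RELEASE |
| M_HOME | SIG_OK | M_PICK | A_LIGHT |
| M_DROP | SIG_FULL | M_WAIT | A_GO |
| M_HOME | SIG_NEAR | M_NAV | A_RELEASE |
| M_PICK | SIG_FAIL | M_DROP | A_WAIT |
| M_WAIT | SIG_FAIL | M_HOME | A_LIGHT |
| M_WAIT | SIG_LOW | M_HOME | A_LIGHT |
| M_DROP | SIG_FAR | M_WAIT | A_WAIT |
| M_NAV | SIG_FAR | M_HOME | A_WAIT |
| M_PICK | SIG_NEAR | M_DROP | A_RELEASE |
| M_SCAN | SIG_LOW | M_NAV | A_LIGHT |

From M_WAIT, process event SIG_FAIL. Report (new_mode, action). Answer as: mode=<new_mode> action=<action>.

mode=M_HOME action=A_LIGHT

current mode = M_WAIT; filter table to that mode:
  (M_WAIT, SIG_OK) → (M_SCAN, A_GO)
  (M_WAIT, SIG_FAR) → (M_HOME, A_RELEASE)
  (M_WAIT, SIG_NEAR) → (M_PICK, A_RELEASE)
  (M_WAIT, SIG_FULL) → (M_NAV, A_GO)
  (M_WAIT, SIG_FAIL) → (M_HOME, A_LIGHT)  ← event matches
  (M_WAIT, SIG_LOW) → (M_HOME, A_LIGHT)
event = SIG_FAIL selects (M_HOME, A_LIGHT)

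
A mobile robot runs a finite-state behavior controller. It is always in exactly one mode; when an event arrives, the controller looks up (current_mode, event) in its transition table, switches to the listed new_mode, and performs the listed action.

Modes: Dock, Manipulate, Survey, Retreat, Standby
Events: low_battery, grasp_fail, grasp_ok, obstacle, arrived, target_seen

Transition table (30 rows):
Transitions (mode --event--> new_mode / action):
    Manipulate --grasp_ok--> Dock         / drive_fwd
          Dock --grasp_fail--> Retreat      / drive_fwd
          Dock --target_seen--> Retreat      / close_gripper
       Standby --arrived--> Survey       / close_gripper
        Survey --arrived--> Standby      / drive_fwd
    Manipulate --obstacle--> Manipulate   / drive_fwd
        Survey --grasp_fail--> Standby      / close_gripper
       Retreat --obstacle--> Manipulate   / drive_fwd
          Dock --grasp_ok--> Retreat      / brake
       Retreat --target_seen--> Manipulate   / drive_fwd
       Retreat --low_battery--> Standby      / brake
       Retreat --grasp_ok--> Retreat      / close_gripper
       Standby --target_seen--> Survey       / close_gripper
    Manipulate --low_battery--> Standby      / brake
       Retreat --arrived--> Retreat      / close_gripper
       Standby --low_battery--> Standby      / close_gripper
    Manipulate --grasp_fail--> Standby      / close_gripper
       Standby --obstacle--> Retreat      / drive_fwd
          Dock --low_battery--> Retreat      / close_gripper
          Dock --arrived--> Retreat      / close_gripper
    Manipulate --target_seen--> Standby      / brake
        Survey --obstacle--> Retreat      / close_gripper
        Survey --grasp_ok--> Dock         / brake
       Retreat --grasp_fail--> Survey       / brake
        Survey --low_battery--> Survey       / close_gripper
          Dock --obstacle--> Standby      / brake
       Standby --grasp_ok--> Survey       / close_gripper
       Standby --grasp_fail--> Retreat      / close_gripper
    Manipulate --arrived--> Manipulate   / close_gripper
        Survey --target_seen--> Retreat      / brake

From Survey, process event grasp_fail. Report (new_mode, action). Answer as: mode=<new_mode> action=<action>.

current mode = Survey; filter table to that mode:
  (Survey, arrived) → (Standby, drive_fwd)
  (Survey, grasp_fail) → (Standby, close_gripper)  ← event matches
  (Survey, obstacle) → (Retreat, close_gripper)
  (Survey, grasp_ok) → (Dock, brake)
  (Survey, low_battery) → (Survey, close_gripper)
  (Survey, target_seen) → (Retreat, brake)
event = grasp_fail selects (Standby, close_gripper)

mode=Standby action=close_gripper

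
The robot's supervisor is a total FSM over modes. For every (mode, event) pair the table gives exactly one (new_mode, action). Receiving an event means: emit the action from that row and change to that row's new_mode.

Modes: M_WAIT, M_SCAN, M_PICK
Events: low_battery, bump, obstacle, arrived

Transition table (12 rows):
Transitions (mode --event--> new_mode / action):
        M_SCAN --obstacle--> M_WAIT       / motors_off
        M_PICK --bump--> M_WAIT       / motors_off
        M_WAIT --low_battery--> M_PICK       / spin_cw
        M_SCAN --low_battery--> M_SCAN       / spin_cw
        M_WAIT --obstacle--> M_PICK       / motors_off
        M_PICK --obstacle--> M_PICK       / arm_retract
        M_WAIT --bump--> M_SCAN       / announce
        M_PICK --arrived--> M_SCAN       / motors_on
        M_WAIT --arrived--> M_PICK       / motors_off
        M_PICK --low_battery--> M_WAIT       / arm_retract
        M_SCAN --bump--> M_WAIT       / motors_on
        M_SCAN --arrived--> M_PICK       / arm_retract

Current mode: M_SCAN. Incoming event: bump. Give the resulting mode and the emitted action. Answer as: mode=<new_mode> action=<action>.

mode=M_WAIT action=motors_on

current mode = M_SCAN; filter table to that mode:
  (M_SCAN, obstacle) → (M_WAIT, motors_off)
  (M_SCAN, low_battery) → (M_SCAN, spin_cw)
  (M_SCAN, bump) → (M_WAIT, motors_on)  ← event matches
  (M_SCAN, arrived) → (M_PICK, arm_retract)
event = bump selects (M_WAIT, motors_on)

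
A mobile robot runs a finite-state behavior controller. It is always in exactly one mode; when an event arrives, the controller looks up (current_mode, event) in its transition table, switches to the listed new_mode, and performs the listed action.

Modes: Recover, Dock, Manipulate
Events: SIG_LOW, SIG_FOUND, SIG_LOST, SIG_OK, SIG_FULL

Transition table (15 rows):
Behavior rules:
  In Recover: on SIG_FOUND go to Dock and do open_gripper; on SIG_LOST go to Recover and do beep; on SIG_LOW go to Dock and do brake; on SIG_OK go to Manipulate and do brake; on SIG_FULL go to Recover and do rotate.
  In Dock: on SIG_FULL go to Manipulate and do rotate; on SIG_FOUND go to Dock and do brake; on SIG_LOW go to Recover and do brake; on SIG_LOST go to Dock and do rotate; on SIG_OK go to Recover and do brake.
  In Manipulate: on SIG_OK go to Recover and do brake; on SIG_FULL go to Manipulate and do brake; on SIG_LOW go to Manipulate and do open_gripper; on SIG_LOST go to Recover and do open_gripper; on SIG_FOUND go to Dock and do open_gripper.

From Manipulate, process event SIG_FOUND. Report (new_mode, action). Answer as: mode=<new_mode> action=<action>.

mode=Dock action=open_gripper

current mode = Manipulate; filter table to that mode:
  (Manipulate, SIG_OK) → (Recover, brake)
  (Manipulate, SIG_FULL) → (Manipulate, brake)
  (Manipulate, SIG_LOW) → (Manipulate, open_gripper)
  (Manipulate, SIG_LOST) → (Recover, open_gripper)
  (Manipulate, SIG_FOUND) → (Dock, open_gripper)  ← event matches
event = SIG_FOUND selects (Dock, open_gripper)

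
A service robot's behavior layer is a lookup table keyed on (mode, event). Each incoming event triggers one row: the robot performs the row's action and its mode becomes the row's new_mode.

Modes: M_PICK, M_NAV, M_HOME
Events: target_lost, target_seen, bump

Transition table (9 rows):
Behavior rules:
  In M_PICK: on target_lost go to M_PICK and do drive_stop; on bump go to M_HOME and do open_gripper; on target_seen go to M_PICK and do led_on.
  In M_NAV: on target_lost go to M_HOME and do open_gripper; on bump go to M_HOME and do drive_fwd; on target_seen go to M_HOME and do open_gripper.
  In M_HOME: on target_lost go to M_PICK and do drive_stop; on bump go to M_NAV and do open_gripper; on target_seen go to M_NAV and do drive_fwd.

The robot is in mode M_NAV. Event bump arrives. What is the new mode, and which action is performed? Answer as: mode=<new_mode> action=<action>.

mode=M_HOME action=drive_fwd

current mode = M_NAV; filter table to that mode:
  (M_NAV, target_lost) → (M_HOME, open_gripper)
  (M_NAV, bump) → (M_HOME, drive_fwd)  ← event matches
  (M_NAV, target_seen) → (M_HOME, open_gripper)
event = bump selects (M_HOME, drive_fwd)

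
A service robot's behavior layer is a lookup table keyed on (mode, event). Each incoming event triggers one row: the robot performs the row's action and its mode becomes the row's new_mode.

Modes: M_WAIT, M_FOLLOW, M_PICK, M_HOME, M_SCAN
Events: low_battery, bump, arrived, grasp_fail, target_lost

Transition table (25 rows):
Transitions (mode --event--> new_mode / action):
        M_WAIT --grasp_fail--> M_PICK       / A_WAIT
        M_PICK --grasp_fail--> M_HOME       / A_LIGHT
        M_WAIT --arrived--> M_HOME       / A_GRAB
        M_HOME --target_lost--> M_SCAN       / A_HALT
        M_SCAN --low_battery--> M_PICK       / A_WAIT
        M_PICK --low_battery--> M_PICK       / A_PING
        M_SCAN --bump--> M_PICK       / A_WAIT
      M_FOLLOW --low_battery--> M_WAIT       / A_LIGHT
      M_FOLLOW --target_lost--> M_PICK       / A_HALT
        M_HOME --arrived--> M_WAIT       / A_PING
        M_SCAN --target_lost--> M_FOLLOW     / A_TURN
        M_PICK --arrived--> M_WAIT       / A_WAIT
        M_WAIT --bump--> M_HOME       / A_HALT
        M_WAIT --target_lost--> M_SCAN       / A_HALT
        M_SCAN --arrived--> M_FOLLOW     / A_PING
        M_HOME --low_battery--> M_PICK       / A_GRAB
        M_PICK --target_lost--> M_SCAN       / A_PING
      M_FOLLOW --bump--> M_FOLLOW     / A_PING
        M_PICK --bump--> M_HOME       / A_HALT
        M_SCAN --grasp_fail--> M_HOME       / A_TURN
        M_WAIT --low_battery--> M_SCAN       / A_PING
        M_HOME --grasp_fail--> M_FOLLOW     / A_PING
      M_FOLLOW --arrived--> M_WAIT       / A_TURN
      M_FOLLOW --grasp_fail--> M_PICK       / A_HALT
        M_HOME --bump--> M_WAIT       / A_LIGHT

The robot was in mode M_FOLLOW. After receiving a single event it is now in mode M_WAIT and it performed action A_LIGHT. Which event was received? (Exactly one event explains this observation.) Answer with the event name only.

try low_battery: (M_FOLLOW, low_battery) → (M_WAIT, A_LIGHT)  ← matches
try bump: (M_FOLLOW, bump) → (M_FOLLOW, A_PING)
try arrived: (M_FOLLOW, arrived) → (M_WAIT, A_TURN)
try grasp_fail: (M_FOLLOW, grasp_fail) → (M_PICK, A_HALT)
try target_lost: (M_FOLLOW, target_lost) → (M_PICK, A_HALT)

low_battery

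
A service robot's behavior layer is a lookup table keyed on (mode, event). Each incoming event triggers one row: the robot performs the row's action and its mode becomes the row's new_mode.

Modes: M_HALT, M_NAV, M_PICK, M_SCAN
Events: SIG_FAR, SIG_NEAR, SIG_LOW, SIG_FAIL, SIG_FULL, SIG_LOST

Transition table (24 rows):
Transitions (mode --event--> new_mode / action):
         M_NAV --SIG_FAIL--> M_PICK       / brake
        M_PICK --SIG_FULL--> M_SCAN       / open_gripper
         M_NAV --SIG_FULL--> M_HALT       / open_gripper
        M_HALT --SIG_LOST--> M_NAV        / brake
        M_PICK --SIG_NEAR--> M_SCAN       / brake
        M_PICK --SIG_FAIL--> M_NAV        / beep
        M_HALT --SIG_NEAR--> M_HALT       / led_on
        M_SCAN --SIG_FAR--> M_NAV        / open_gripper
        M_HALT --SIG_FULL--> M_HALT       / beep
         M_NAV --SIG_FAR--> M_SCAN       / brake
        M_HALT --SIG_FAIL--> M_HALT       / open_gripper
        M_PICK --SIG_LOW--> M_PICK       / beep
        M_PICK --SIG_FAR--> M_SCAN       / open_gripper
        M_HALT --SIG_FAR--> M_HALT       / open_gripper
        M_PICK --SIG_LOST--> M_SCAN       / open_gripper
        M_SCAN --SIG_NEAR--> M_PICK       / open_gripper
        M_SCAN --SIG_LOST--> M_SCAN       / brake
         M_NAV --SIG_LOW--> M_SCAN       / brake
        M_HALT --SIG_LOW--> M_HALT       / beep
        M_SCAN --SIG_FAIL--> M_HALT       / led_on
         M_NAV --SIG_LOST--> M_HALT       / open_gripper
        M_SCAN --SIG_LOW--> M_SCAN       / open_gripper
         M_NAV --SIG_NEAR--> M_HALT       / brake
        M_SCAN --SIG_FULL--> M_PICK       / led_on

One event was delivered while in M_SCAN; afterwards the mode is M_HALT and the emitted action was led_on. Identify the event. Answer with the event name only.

SIG_FAIL

try SIG_FAR: (M_SCAN, SIG_FAR) → (M_NAV, open_gripper)
try SIG_NEAR: (M_SCAN, SIG_NEAR) → (M_PICK, open_gripper)
try SIG_LOW: (M_SCAN, SIG_LOW) → (M_SCAN, open_gripper)
try SIG_FAIL: (M_SCAN, SIG_FAIL) → (M_HALT, led_on)  ← matches
try SIG_FULL: (M_SCAN, SIG_FULL) → (M_PICK, led_on)
try SIG_LOST: (M_SCAN, SIG_LOST) → (M_SCAN, brake)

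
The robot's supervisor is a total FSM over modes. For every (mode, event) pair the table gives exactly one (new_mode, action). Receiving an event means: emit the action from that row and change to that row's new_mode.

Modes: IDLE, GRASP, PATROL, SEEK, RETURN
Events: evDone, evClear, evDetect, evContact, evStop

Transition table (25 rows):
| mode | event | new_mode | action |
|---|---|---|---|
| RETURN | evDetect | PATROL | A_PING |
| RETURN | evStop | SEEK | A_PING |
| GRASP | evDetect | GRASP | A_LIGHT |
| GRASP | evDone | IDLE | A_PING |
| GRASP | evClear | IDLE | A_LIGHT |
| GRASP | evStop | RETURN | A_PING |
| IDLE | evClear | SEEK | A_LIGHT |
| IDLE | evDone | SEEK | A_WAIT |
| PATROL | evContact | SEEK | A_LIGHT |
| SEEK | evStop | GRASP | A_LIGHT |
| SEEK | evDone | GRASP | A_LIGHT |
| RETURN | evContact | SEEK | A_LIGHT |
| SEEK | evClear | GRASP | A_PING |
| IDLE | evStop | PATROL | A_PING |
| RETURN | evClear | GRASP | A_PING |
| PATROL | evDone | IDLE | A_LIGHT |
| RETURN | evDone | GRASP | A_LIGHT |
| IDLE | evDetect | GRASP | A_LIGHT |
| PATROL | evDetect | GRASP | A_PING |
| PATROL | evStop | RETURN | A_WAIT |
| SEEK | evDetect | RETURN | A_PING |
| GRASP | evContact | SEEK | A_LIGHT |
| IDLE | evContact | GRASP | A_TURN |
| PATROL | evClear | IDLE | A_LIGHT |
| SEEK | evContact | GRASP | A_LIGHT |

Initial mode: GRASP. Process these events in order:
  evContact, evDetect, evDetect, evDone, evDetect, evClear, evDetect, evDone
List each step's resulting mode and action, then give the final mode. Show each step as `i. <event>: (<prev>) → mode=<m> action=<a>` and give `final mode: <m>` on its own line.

1. evContact: (GRASP) → mode=SEEK action=A_LIGHT
2. evDetect: (SEEK) → mode=RETURN action=A_PING
3. evDetect: (RETURN) → mode=PATROL action=A_PING
4. evDone: (PATROL) → mode=IDLE action=A_LIGHT
5. evDetect: (IDLE) → mode=GRASP action=A_LIGHT
6. evClear: (GRASP) → mode=IDLE action=A_LIGHT
7. evDetect: (IDLE) → mode=GRASP action=A_LIGHT
8. evDone: (GRASP) → mode=IDLE action=A_PING

final mode: IDLE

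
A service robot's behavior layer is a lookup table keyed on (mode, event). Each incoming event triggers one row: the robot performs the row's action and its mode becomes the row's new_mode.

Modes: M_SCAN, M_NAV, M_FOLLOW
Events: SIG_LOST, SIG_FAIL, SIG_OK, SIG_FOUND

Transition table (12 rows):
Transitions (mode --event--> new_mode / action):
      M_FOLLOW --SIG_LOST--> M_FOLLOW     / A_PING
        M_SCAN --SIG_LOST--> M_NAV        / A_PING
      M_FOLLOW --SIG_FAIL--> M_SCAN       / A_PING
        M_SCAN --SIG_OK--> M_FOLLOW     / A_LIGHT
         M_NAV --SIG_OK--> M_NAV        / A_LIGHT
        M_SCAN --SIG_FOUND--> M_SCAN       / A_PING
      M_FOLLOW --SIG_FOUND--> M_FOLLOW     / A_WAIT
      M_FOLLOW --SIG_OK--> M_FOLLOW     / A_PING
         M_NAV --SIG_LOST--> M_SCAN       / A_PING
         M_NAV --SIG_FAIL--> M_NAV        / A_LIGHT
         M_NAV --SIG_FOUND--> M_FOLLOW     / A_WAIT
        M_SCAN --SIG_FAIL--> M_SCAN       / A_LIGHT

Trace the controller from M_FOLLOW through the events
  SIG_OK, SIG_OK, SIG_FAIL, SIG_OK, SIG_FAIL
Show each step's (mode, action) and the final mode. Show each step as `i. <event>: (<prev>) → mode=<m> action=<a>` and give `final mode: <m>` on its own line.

1. SIG_OK: (M_FOLLOW) → mode=M_FOLLOW action=A_PING
2. SIG_OK: (M_FOLLOW) → mode=M_FOLLOW action=A_PING
3. SIG_FAIL: (M_FOLLOW) → mode=M_SCAN action=A_PING
4. SIG_OK: (M_SCAN) → mode=M_FOLLOW action=A_LIGHT
5. SIG_FAIL: (M_FOLLOW) → mode=M_SCAN action=A_PING

final mode: M_SCAN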